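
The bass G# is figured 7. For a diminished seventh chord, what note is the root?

G#

The figures 7 mean the root of the chord is in the bass. If G# is the root of a diminished seventh chord, the root is G# (chord tones G#–B–D–F).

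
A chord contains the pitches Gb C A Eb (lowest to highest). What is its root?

A

The distinct letter names are Gb, C, A, Eb. Arranged as a stack of thirds they read A–C–Eb–Gb, so A is the root (an A diminished seventh chord).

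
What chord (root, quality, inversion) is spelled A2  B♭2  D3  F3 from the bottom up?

Reducing to letter names: A, Bb, D, F. These stack in thirds as Bb–D–F–A — a Bb major seventh chord.
The lowest note is A, the seventh of the chord, so this is third inversion (figured bass 4/2).

Bb major seventh, third inversion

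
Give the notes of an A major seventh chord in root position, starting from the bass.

A major seventh is A–C#–E–G#. Root position puts the root (A) in the bass, with the remaining tones above: A, C#, E, G#.

A, C#, E, G#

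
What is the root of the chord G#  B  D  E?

E

The distinct letter names are G#, B, D, E. Arranged as a stack of thirds they read E–G#–B–D, so E is the root (an E dominant seventh chord).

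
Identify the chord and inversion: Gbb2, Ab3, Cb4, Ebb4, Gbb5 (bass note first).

Ab diminished seventh, third inversion

The pitch classes Gbb, Ab, Cb, Ebb arrange in thirds as Ab–Cb–Ebb–Gbb: an Ab diminished seventh chord.
With the seventh (Gbb) in the bass, the chord is in third inversion (figured bass 4/2).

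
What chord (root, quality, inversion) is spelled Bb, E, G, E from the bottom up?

The distinct note names are Bb, E, G. Stacked in thirds they read E–G–Bb, which is a diminished triad on E.
With the fifth (Bb) in the bass, the chord is in second inversion (figured bass 6/4).

E diminished, second inversion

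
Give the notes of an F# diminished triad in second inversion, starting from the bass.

F# diminished is F#–A–C. Second inversion puts the fifth (C) in the bass, with the remaining tones above: C, F#, A.

C, F#, A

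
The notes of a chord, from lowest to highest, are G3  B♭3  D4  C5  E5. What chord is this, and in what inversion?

The pitch classes G, Bb, D, C, E arrange in thirds as C–E–G–Bb–D: a C dominant ninth chord.
The lowest note is G, the fifth of the chord, so this is second inversion.

C dominant ninth, second inversion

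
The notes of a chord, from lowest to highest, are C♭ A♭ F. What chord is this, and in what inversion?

F diminished, second inversion

The pitch classes Cb, Ab, F arrange in thirds as F–Ab–Cb: an F diminished triad.
The lowest note is Cb, the fifth of the chord, so this is second inversion (figured bass 6/4).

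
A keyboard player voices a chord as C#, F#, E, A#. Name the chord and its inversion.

F# dominant seventh, second inversion

The pitch classes C#, F#, E, A# arrange in thirds as F#–A#–C#–E: an F# dominant seventh chord.
The lowest note is C#, the fifth of the chord, so this is second inversion (figured bass 4/3).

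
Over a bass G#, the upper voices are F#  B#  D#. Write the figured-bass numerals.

The notes G#, F#, B#, D# stack in thirds as G#–B#–D#–F# — a G# dominant seventh chord. The bass G# is the root, so this is root position: figured 7.

7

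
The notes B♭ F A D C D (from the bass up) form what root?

Bb

Reordering Bb, F, A, D, C into stacked thirds gives Bb–D–F–A–C; the bottom of that stack, Bb, is the root.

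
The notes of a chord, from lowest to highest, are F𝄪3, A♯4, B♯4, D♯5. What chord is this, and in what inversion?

The pitch classes F##, A#, B#, D# arrange in thirds as B#–D#–F##–A#: a B# minor seventh chord.
F## is the fifth of B# minor seventh; fifth in the bass means second inversion (figured bass 4/3).

B# minor seventh, second inversion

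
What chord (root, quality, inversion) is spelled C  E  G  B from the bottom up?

The distinct note names are C, E, G, B. Stacked in thirds they read C–E–G–B, which is a major seventh chord on C.
The lowest note is C, the root of the chord, so this is root position (figured bass 7).

C major seventh, root position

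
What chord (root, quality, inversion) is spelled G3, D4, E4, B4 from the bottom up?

E minor seventh, first inversion

Reducing to letter names: G, D, E, B. These stack in thirds as E–G–B–D — an E minor seventh chord.
The lowest note is G, the third of the chord, so this is first inversion (figured bass 6/5).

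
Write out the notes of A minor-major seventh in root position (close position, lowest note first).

The chord tones are A–C–E–G#. With the root (A) lowest for root position: A, C, E, G#.

A, C, E, G#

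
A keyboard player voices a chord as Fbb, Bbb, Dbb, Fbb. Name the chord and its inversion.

The distinct note names are Fbb, Bbb, Dbb. Stacked in thirds they read Bbb–Dbb–Fbb, which is a diminished triad on Bbb.
The lowest note is Fbb, the fifth of the chord, so this is second inversion (figured bass 6/4).

Bbb diminished, second inversion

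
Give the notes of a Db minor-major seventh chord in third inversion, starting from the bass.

Spelling Db minor-major seventh: Db–Fb–Ab–C. In third inversion the seventh is bass, giving C, Db, Fb, Ab from the bottom.

C, Db, Fb, Ab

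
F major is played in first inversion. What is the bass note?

A

F major is F–A–C. First inversion places the third in the bass: A.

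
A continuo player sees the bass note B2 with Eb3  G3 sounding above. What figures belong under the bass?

The notes B, Eb, G stack in thirds as Eb–G–B — an Eb augmented triad. The bass B is the fifth, so this is second inversion: figured 6/4.

6/4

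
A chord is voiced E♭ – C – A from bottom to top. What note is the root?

The distinct letter names are Eb, C, A. Arranged as a stack of thirds they read A–C–Eb, so A is the root (an A diminished triad).

A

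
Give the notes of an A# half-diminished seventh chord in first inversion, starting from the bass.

C#, E, G#, A#

Spelling A# half-diminished seventh: A#–C#–E–G#. In first inversion the third is bass, giving C#, E, G#, A# from the bottom.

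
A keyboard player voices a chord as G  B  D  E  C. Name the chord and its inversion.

The distinct note names are G, B, D, E, C. Stacked in thirds they read C–E–G–B–D, which is a major ninth chord on C.
With the fifth (G) in the bass, the chord is in second inversion.

C major ninth, second inversion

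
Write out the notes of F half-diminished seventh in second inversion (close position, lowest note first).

The chord tones are F–Ab–Cb–Eb. With the fifth (Cb) lowest for second inversion: Cb, Eb, F, Ab.

Cb, Eb, F, Ab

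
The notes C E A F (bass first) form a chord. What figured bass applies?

The notes C, E, A, F stack in thirds as F–A–C–E — an F major seventh chord. The bass C is the fifth, so this is second inversion: figured 4/3.

4/3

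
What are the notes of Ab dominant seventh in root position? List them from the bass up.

Ab dominant seventh is Ab–C–Eb–Gb. Root position puts the root (Ab) in the bass, with the remaining tones above: Ab, C, Eb, Gb.

Ab, C, Eb, Gb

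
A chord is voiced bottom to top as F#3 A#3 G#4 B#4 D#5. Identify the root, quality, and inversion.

G# dominant ninth, third inversion

The pitch classes F#, A#, G#, B#, D# arrange in thirds as G#–B#–D#–F#–A#: a G# dominant ninth chord.
F# is the seventh of G# dominant ninth; seventh in the bass means third inversion.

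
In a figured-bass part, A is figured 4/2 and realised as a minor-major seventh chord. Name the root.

The figures 4/2 mean the seventh of the chord is in the bass. If A is the seventh of a minor-major seventh chord, the root is Bb (chord tones Bb–Db–F–A).

Bb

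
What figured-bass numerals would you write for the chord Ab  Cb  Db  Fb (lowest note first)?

4/3

The notes Ab, Cb, Db, Fb stack in thirds as Db–Fb–Ab–Cb — a Db minor seventh chord. The bass Ab is the fifth, so this is second inversion: figured 4/3.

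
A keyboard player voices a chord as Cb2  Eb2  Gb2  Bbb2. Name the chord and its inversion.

Cb dominant seventh, root position

The distinct note names are Cb, Eb, Gb, Bbb. Stacked in thirds they read Cb–Eb–Gb–Bbb, which is a dominant seventh chord on Cb.
With the root (Cb) in the bass, the chord is in root position (figured bass 7).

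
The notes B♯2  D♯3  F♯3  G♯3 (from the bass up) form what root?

Reordering B#, D#, F#, G# into stacked thirds gives G#–B#–D#–F#; the bottom of that stack, G#, is the root.

G#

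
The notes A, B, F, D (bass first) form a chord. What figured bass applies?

The notes A, B, F, D stack in thirds as B–D–F–A — a B half-diminished seventh chord. The bass A is the seventh, so this is third inversion: figured 4/2.

4/2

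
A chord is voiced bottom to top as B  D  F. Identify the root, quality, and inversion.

B diminished, root position

Reducing to letter names: B, D, F. These stack in thirds as B–D–F — a B diminished triad.
The lowest note is B, the root of the chord, so this is root position (figured bass 5/3).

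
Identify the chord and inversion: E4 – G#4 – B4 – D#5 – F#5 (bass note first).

The distinct note names are E, G#, B, D#, F#. Stacked in thirds they read E–G#–B–D#–F#, which is a major ninth chord on E.
With the root (E) in the bass, the chord is in root position.

E major ninth, root position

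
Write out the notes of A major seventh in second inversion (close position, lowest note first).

A major seventh is A–C#–E–G#. Second inversion puts the fifth (E) in the bass, with the remaining tones above: E, G#, A, C#.

E, G#, A, C#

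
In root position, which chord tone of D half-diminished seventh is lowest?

The root of D half-diminished seventh (D–F–Ab–C) is D; that is the bass in root position.

D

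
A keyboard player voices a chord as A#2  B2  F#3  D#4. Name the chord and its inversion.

Reducing to letter names: A#, B, F#, D#. These stack in thirds as B–D#–F#–A# — a B major seventh chord.
A# is the seventh of B major seventh; seventh in the bass means third inversion (figured bass 4/2).

B major seventh, third inversion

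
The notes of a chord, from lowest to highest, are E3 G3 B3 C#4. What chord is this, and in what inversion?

C# half-diminished seventh, first inversion

Reducing to letter names: E, G, B, C#. These stack in thirds as C#–E–G–B — a C# half-diminished seventh chord.
The lowest note is E, the third of the chord, so this is first inversion (figured bass 6/5).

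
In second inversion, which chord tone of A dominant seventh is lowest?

In second inversion the fifth is lowest. For A dominant seventh (A–C#–E–G) that is E.

E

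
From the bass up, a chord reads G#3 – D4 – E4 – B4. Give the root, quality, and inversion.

Reducing to letter names: G#, D, E, B. These stack in thirds as E–G#–B–D — an E dominant seventh chord.
G# is the third of E dominant seventh; third in the bass means first inversion (figured bass 6/5).

E dominant seventh, first inversion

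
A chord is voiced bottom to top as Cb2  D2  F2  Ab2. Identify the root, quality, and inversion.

D diminished seventh, third inversion

The distinct note names are Cb, D, F, Ab. Stacked in thirds they read D–F–Ab–Cb, which is a diminished seventh chord on D.
The lowest note is Cb, the seventh of the chord, so this is third inversion (figured bass 4/2).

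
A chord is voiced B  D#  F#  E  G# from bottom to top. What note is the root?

E

B, D#, F#, E, G# are the tones of an E major ninth chord (E–G#–B–D#–F#), making E the root.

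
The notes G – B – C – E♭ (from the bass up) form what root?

C

Reordering G, B, C, Eb into stacked thirds gives C–Eb–G–B; the bottom of that stack, C, is the root.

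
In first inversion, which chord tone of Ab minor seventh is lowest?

In first inversion the third is lowest. For Ab minor seventh (Ab–Cb–Eb–Gb) that is Cb.

Cb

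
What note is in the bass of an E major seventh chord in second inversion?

B

E major seventh is E–G#–B–D#. Second inversion places the fifth in the bass: B.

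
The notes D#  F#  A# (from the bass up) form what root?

D#

Reordering D#, F#, A# into stacked thirds gives D#–F#–A#; the bottom of that stack, D#, is the root.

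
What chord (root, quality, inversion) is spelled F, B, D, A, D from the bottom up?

B half-diminished seventh, second inversion

The pitch classes F, B, D, A arrange in thirds as B–D–F–A: a B half-diminished seventh chord.
F is the fifth of B half-diminished seventh; fifth in the bass means second inversion (figured bass 4/3).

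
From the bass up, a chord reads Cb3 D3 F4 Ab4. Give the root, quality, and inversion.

Reducing to letter names: Cb, D, F, Ab. These stack in thirds as D–F–Ab–Cb — a D diminished seventh chord.
The lowest note is Cb, the seventh of the chord, so this is third inversion (figured bass 4/2).

D diminished seventh, third inversion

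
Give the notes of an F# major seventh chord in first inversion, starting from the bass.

F# major seventh is F#–A#–C#–E#. First inversion puts the third (A#) in the bass, with the remaining tones above: A#, C#, E#, F#.

A#, C#, E#, F#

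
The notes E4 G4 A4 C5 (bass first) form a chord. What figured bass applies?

4/3

The notes E, G, A, C stack in thirds as A–C–E–G — an A minor seventh chord. The bass E is the fifth, so this is second inversion: figured 4/3.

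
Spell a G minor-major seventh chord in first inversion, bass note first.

Bb, D, F#, G

The chord tones are G–Bb–D–F#. With the third (Bb) lowest for first inversion: Bb, D, F#, G.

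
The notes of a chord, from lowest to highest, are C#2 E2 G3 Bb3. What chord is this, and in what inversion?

The distinct note names are C#, E, G, Bb. Stacked in thirds they read C#–E–G–Bb, which is a diminished seventh chord on C#.
C# is the root of C# diminished seventh; root in the bass means root position (figured bass 7).

C# diminished seventh, root position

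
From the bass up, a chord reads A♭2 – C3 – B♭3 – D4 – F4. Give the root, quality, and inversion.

Reducing to letter names: Ab, C, Bb, D, F. These stack in thirds as Bb–D–F–Ab–C — a Bb dominant ninth chord.
Ab is the seventh of Bb dominant ninth; seventh in the bass means third inversion.

Bb dominant ninth, third inversion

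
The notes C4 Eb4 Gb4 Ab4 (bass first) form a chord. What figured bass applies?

6/5

The notes C, Eb, Gb, Ab stack in thirds as Ab–C–Eb–Gb — an Ab dominant seventh chord. The bass C is the third, so this is first inversion: figured 6/5.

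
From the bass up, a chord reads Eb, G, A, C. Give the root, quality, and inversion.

A half-diminished seventh, second inversion

The distinct note names are Eb, G, A, C. Stacked in thirds they read A–C–Eb–G, which is a half-diminished seventh chord on A.
Eb is the fifth of A half-diminished seventh; fifth in the bass means second inversion (figured bass 4/3).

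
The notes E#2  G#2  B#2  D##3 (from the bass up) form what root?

Reordering E#, G#, B#, D## into stacked thirds gives E#–G#–B#–D##; the bottom of that stack, E#, is the root.

E#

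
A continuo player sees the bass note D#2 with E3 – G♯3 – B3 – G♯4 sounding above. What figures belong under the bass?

4/2

The notes D#, E, G#, B stack in thirds as E–G#–B–D# — an E major seventh chord. The bass D# is the seventh, so this is third inversion: figured 4/2.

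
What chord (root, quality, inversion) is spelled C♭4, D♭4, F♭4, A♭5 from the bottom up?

Db minor seventh, third inversion

The pitch classes Cb, Db, Fb, Ab arrange in thirds as Db–Fb–Ab–Cb: a Db minor seventh chord.
Cb is the seventh of Db minor seventh; seventh in the bass means third inversion (figured bass 4/2).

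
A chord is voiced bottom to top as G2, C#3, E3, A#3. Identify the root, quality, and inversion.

A# diminished seventh, third inversion

The pitch classes G, C#, E, A# arrange in thirds as A#–C#–E–G: an A# diminished seventh chord.
With the seventh (G) in the bass, the chord is in third inversion (figured bass 4/2).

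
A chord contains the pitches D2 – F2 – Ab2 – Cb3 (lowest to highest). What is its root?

Reordering D, F, Ab, Cb into stacked thirds gives D–F–Ab–Cb; the bottom of that stack, D, is the root.

D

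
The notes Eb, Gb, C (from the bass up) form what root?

Eb, Gb, C are the tones of a C diminished triad (C–Eb–Gb), making C the root.

C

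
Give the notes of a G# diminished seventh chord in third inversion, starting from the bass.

F, G#, B, D

The chord tones are G#–B–D–F. With the seventh (F) lowest for third inversion: F, G#, B, D.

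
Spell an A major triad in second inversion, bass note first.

The chord tones are A–C#–E. With the fifth (E) lowest for second inversion: E, A, C#.

E, A, C#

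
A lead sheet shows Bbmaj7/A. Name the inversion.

third inversion

Bbmaj7/A means Bb major seventh with A in the bass. A is the seventh of Bb major seventh (Bb–D–F–A), so this is third inversion.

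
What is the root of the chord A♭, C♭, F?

F

Reordering Ab, Cb, F into stacked thirds gives F–Ab–Cb; the bottom of that stack, F, is the root.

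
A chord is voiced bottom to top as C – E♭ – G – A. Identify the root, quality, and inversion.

The distinct note names are C, Eb, G, A. Stacked in thirds they read A–C–Eb–G, which is a half-diminished seventh chord on A.
C is the third of A half-diminished seventh; third in the bass means first inversion (figured bass 6/5).

A half-diminished seventh, first inversion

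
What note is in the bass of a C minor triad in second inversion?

G

In second inversion the fifth is lowest. For C minor (C–Eb–G) that is G.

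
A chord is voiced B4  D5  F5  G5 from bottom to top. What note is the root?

The distinct letter names are B, D, F, G. Arranged as a stack of thirds they read G–B–D–F, so G is the root (a G dominant seventh chord).

G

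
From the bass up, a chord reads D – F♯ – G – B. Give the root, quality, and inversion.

G major seventh, second inversion

Reducing to letter names: D, F#, G, B. These stack in thirds as G–B–D–F# — a G major seventh chord.
The lowest note is D, the fifth of the chord, so this is second inversion (figured bass 4/3).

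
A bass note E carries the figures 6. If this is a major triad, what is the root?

C

The figures 6 mean the third of the chord is in the bass. If E is the third of a major triad, the root is C (chord tones C–E–G).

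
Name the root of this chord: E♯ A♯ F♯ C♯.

F#

Reordering E#, A#, F#, C# into stacked thirds gives F#–A#–C#–E#; the bottom of that stack, F#, is the root.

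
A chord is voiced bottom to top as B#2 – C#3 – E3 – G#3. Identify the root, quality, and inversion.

C# minor-major seventh, third inversion

Reducing to letter names: B#, C#, E, G#. These stack in thirds as C#–E–G#–B# — a C# minor-major seventh chord.
The lowest note is B#, the seventh of the chord, so this is third inversion (figured bass 4/2).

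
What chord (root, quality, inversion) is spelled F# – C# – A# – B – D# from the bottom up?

The pitch classes F#, C#, A#, B, D# arrange in thirds as B–D#–F#–A#–C#: a B major ninth chord.
The lowest note is F#, the fifth of the chord, so this is second inversion.

B major ninth, second inversion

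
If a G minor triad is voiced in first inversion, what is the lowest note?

Bb

The third of G minor (G–Bb–D) is Bb; that is the bass in first inversion.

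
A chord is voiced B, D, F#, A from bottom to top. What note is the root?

B

The distinct letter names are B, D, F#, A. Arranged as a stack of thirds they read B–D–F#–A, so B is the root (a B minor seventh chord).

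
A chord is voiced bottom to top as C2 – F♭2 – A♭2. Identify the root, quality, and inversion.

The pitch classes C, Fb, Ab arrange in thirds as Fb–Ab–C: an Fb augmented triad.
With the fifth (C) in the bass, the chord is in second inversion (figured bass 6/4).

Fb augmented, second inversion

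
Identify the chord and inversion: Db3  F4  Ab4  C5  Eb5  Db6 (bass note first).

The pitch classes Db, F, Ab, C, Eb arrange in thirds as Db–F–Ab–C–Eb: a Db major ninth chord.
The lowest note is Db, the root of the chord, so this is root position.

Db major ninth, root position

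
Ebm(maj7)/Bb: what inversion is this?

Ebm(maj7)/Bb means Eb minor-major seventh with Bb in the bass. Bb is the fifth of Eb minor-major seventh (Eb–Gb–Bb–D), so this is second inversion.

second inversion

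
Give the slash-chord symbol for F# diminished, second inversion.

Second inversion of F# diminished has the fifth (C) in the bass. As a slash chord: F#dim/C.

F#dim/C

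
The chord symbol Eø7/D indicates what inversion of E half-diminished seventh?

third inversion

Eø7/D means E half-diminished seventh with D in the bass. D is the seventh of E half-diminished seventh (E–G–Bb–D), so this is third inversion.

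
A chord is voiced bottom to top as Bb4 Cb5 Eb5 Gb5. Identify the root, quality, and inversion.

Reducing to letter names: Bb, Cb, Eb, Gb. These stack in thirds as Cb–Eb–Gb–Bb — a Cb major seventh chord.
Bb is the seventh of Cb major seventh; seventh in the bass means third inversion (figured bass 4/2).

Cb major seventh, third inversion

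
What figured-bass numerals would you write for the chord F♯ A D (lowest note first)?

The notes F#, A, D stack in thirds as D–F#–A — a D major triad. The bass F# is the third, so this is first inversion: figured 6.

6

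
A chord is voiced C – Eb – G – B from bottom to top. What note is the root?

C, Eb, G, B are the tones of a C minor-major seventh chord (C–Eb–G–B), making C the root.

C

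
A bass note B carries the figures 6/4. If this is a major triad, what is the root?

The figures 6/4 mean the fifth of the chord is in the bass. If B is the fifth of a major triad, the root is E (chord tones E–G#–B).

E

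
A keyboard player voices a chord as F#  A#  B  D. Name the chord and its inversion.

The pitch classes F#, A#, B, D arrange in thirds as B–D–F#–A#: a B minor-major seventh chord.
F# is the fifth of B minor-major seventh; fifth in the bass means second inversion (figured bass 4/3).

B minor-major seventh, second inversion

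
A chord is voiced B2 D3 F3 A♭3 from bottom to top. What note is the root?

B, D, F, Ab are the tones of a B diminished seventh chord (B–D–F–Ab), making B the root.

B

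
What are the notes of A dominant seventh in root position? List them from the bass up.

A dominant seventh is A–C#–E–G. Root position puts the root (A) in the bass, with the remaining tones above: A, C#, E, G.

A, C#, E, G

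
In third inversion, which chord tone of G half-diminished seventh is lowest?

F

In third inversion the seventh is lowest. For G half-diminished seventh (G–Bb–Db–F) that is F.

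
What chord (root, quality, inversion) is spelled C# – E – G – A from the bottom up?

A dominant seventh, first inversion

Reducing to letter names: C#, E, G, A. These stack in thirds as A–C#–E–G — an A dominant seventh chord.
With the third (C#) in the bass, the chord is in first inversion (figured bass 6/5).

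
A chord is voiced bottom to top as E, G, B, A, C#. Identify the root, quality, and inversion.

A dominant ninth, second inversion

The distinct note names are E, G, B, A, C#. Stacked in thirds they read A–C#–E–G–B, which is a dominant ninth chord on A.
The lowest note is E, the fifth of the chord, so this is second inversion.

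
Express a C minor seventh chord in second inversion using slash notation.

Cm7/G

Second inversion of C minor seventh has the fifth (G) in the bass. As a slash chord: Cm7/G.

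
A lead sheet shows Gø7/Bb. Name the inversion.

Gø7/Bb means G half-diminished seventh with Bb in the bass. Bb is the third of G half-diminished seventh (G–Bb–Db–F), so this is first inversion.

first inversion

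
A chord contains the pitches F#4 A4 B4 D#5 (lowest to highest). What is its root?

B

F#, A, B, D# are the tones of a B dominant seventh chord (B–D#–F#–A), making B the root.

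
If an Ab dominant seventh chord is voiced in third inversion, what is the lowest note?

Ab dominant seventh is Ab–C–Eb–Gb. Third inversion places the seventh in the bass: Gb.

Gb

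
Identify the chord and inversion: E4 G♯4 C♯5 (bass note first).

Reducing to letter names: E, G#, C#. These stack in thirds as C#–E–G# — a C# minor triad.
With the third (E) in the bass, the chord is in first inversion (figured bass 6).

C# minor, first inversion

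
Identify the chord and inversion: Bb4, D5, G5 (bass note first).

G minor, first inversion

The pitch classes Bb, D, G arrange in thirds as G–Bb–D: a G minor triad.
With the third (Bb) in the bass, the chord is in first inversion (figured bass 6).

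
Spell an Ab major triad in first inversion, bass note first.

Spelling Ab major: Ab–C–Eb. In first inversion the third is bass, giving C, Eb, Ab from the bottom.

C, Eb, Ab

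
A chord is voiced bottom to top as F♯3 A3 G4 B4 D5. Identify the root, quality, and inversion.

G major ninth, third inversion

Reducing to letter names: F#, A, G, B, D. These stack in thirds as G–B–D–F#–A — a G major ninth chord.
With the seventh (F#) in the bass, the chord is in third inversion.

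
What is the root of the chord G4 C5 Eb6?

C

Reordering G, C, Eb into stacked thirds gives C–Eb–G; the bottom of that stack, C, is the root.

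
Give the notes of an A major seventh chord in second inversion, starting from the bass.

E, G#, A, C#

The chord tones are A–C#–E–G#. With the fifth (E) lowest for second inversion: E, G#, A, C#.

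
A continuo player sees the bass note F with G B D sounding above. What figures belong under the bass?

The notes F, G, B, D stack in thirds as G–B–D–F — a G dominant seventh chord. The bass F is the seventh, so this is third inversion: figured 4/2.

4/2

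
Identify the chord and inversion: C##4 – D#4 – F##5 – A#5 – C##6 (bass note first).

D# major seventh, third inversion

The pitch classes C##, D#, F##, A# arrange in thirds as D#–F##–A#–C##: a D# major seventh chord.
With the seventh (C##) in the bass, the chord is in third inversion (figured bass 4/2).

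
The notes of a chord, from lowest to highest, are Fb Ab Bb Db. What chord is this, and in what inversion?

The pitch classes Fb, Ab, Bb, Db arrange in thirds as Bb–Db–Fb–Ab: a Bb half-diminished seventh chord.
Fb is the fifth of Bb half-diminished seventh; fifth in the bass means second inversion (figured bass 4/3).

Bb half-diminished seventh, second inversion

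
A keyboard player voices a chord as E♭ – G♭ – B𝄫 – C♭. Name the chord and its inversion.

The pitch classes Eb, Gb, Bbb, Cb arrange in thirds as Cb–Eb–Gb–Bbb: a Cb dominant seventh chord.
With the third (Eb) in the bass, the chord is in first inversion (figured bass 6/5).

Cb dominant seventh, first inversion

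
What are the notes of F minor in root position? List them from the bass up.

F minor is F–Ab–C. Root position puts the root (F) in the bass, with the remaining tones above: F, Ab, C.

F, Ab, C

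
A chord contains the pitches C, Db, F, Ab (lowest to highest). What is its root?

C, Db, F, Ab are the tones of a Db major seventh chord (Db–F–Ab–C), making Db the root.

Db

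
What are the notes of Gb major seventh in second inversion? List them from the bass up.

The chord tones are Gb–Bb–Db–F. With the fifth (Db) lowest for second inversion: Db, F, Gb, Bb.

Db, F, Gb, Bb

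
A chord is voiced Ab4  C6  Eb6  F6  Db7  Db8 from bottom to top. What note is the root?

Ab, C, Eb, F, Db are the tones of a Db major ninth chord (Db–F–Ab–C–Eb), making Db the root.

Db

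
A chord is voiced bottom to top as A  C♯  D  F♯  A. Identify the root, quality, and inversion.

D major seventh, second inversion

Reducing to letter names: A, C#, D, F#. These stack in thirds as D–F#–A–C# — a D major seventh chord.
A is the fifth of D major seventh; fifth in the bass means second inversion (figured bass 4/3).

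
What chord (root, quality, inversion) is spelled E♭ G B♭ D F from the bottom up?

Eb major ninth, root position

The pitch classes Eb, G, Bb, D, F arrange in thirds as Eb–G–Bb–D–F: an Eb major ninth chord.
The lowest note is Eb, the root of the chord, so this is root position.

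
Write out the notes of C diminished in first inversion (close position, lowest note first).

The chord tones are C–Eb–Gb. With the third (Eb) lowest for first inversion: Eb, Gb, C.

Eb, Gb, C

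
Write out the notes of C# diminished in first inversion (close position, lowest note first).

E, G, C#

C# diminished is C#–E–G. First inversion puts the third (E) in the bass, with the remaining tones above: E, G, C#.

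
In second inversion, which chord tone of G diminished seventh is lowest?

In second inversion the fifth is lowest. For G diminished seventh (G–Bb–Db–Fb) that is Db.

Db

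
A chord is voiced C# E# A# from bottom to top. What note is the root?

A#

C#, E#, A# are the tones of an A# minor triad (A#–C#–E#), making A# the root.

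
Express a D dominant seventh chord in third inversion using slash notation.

Third inversion of D dominant seventh has the seventh (C) in the bass. As a slash chord: D7/C.

D7/C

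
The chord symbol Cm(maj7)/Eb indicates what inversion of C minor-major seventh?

Cm(maj7)/Eb means C minor-major seventh with Eb in the bass. Eb is the third of C minor-major seventh (C–Eb–G–B), so this is first inversion.

first inversion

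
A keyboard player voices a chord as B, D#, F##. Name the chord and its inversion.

The distinct note names are B, D#, F##. Stacked in thirds they read B–D#–F##, which is an augmented triad on B.
With the root (B) in the bass, the chord is in root position (figured bass 5/3).

B augmented, root position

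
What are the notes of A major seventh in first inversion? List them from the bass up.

C#, E, G#, A

The chord tones are A–C#–E–G#. With the third (C#) lowest for first inversion: C#, E, G#, A.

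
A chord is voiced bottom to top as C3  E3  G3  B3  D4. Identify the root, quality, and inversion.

The pitch classes C, E, G, B, D arrange in thirds as C–E–G–B–D: a C major ninth chord.
C is the root of C major ninth; root in the bass means root position.

C major ninth, root position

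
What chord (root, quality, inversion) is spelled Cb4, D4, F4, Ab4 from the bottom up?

The distinct note names are Cb, D, F, Ab. Stacked in thirds they read D–F–Ab–Cb, which is a diminished seventh chord on D.
Cb is the seventh of D diminished seventh; seventh in the bass means third inversion (figured bass 4/2).

D diminished seventh, third inversion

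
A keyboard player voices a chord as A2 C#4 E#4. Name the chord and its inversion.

Reducing to letter names: A, C#, E#. These stack in thirds as A–C#–E# — an A augmented triad.
With the root (A) in the bass, the chord is in root position (figured bass 5/3).

A augmented, root position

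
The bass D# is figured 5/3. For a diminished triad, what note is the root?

The figures 5/3 mean the root of the chord is in the bass. If D# is the root of a diminished triad, the root is D# (chord tones D#–F#–A).

D#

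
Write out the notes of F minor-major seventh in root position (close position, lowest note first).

F, Ab, C, E

F minor-major seventh is F–Ab–C–E. Root position puts the root (F) in the bass, with the remaining tones above: F, Ab, C, E.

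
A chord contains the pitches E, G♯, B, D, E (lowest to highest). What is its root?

The distinct letter names are E, G#, B, D. Arranged as a stack of thirds they read E–G#–B–D, so E is the root (an E dominant seventh chord).

E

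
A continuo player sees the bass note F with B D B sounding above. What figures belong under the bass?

6/4

The notes F, B, D stack in thirds as B–D–F — a B diminished triad. The bass F is the fifth, so this is second inversion: figured 6/4.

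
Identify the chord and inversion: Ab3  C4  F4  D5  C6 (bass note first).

Reducing to letter names: Ab, C, F, D. These stack in thirds as D–F–Ab–C — a D half-diminished seventh chord.
With the fifth (Ab) in the bass, the chord is in second inversion (figured bass 4/3).

D half-diminished seventh, second inversion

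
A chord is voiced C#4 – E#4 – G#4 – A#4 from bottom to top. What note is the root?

A#

C#, E#, G#, A# are the tones of an A# minor seventh chord (A#–C#–E#–G#), making A# the root.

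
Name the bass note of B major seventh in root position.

In root position the root is lowest. For B major seventh (B–D#–F#–A#) that is B.

B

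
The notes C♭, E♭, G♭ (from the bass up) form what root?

Cb

Reordering Cb, Eb, Gb into stacked thirds gives Cb–Eb–Gb; the bottom of that stack, Cb, is the root.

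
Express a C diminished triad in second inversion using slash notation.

Cdim/Gb

Second inversion of C diminished has the fifth (Gb) in the bass. As a slash chord: Cdim/Gb.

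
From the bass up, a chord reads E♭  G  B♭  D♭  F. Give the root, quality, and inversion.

Eb dominant ninth, root position

The pitch classes Eb, G, Bb, Db, F arrange in thirds as Eb–G–Bb–Db–F: an Eb dominant ninth chord.
With the root (Eb) in the bass, the chord is in root position.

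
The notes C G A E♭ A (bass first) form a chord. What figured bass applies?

The notes C, G, A, Eb stack in thirds as A–C–Eb–G — an A half-diminished seventh chord. The bass C is the third, so this is first inversion: figured 6/5.

6/5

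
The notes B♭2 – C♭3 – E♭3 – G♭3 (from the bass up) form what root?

Cb

Bb, Cb, Eb, Gb are the tones of a Cb major seventh chord (Cb–Eb–Gb–Bb), making Cb the root.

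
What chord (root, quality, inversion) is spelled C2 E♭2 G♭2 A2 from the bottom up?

The pitch classes C, Eb, Gb, A arrange in thirds as A–C–Eb–Gb: an A diminished seventh chord.
C is the third of A diminished seventh; third in the bass means first inversion (figured bass 6/5).

A diminished seventh, first inversion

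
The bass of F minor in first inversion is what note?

The third of F minor (F–Ab–C) is Ab; that is the bass in first inversion.

Ab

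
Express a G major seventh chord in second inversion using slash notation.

Second inversion of G major seventh has the fifth (D) in the bass. As a slash chord: Gmaj7/D.

Gmaj7/D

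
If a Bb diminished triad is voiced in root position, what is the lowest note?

Bb

The root of Bb diminished (Bb–Db–Fb) is Bb; that is the bass in root position.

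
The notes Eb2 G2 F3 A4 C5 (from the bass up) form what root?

The distinct letter names are Eb, G, F, A, C. Arranged as a stack of thirds they read F–A–C–Eb–G, so F is the root (an F dominant ninth chord).

F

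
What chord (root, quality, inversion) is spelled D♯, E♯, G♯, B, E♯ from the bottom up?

E# half-diminished seventh, third inversion

Reducing to letter names: D#, E#, G#, B. These stack in thirds as E#–G#–B–D# — an E# half-diminished seventh chord.
The lowest note is D#, the seventh of the chord, so this is third inversion (figured bass 4/2).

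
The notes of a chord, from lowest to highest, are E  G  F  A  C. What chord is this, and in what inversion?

The pitch classes E, G, F, A, C arrange in thirds as F–A–C–E–G: an F major ninth chord.
E is the seventh of F major ninth; seventh in the bass means third inversion.

F major ninth, third inversion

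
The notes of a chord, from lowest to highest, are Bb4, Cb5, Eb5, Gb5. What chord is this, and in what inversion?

Cb major seventh, third inversion

The distinct note names are Bb, Cb, Eb, Gb. Stacked in thirds they read Cb–Eb–Gb–Bb, which is a major seventh chord on Cb.
With the seventh (Bb) in the bass, the chord is in third inversion (figured bass 4/2).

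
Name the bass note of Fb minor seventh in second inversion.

Cb

In second inversion the fifth is lowest. For Fb minor seventh (Fb–Abb–Cb–Ebb) that is Cb.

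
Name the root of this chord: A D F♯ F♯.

A, D, F# are the tones of a D major triad (D–F#–A), making D the root.

D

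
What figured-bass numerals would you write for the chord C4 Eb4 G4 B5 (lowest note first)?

7

The notes C, Eb, G, B stack in thirds as C–Eb–G–B — a C minor-major seventh chord. The bass C is the root, so this is root position: figured 7.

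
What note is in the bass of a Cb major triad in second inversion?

The fifth of Cb major (Cb–Eb–Gb) is Gb; that is the bass in second inversion.

Gb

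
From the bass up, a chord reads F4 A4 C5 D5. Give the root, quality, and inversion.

Reducing to letter names: F, A, C, D. These stack in thirds as D–F–A–C — a D minor seventh chord.
The lowest note is F, the third of the chord, so this is first inversion (figured bass 6/5).

D minor seventh, first inversion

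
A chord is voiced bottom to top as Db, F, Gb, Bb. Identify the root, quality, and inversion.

Gb major seventh, second inversion

The pitch classes Db, F, Gb, Bb arrange in thirds as Gb–Bb–Db–F: a Gb major seventh chord.
With the fifth (Db) in the bass, the chord is in second inversion (figured bass 4/3).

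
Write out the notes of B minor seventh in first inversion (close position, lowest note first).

D, F#, A, B

The chord tones are B–D–F#–A. With the third (D) lowest for first inversion: D, F#, A, B.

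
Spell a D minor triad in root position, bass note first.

D minor is D–F–A. Root position puts the root (D) in the bass, with the remaining tones above: D, F, A.

D, F, A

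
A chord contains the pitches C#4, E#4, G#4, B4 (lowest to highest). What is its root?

C#, E#, G#, B are the tones of a C# dominant seventh chord (C#–E#–G#–B), making C# the root.

C#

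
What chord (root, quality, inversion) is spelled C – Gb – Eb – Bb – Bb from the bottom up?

C half-diminished seventh, root position

The distinct note names are C, Gb, Eb, Bb. Stacked in thirds they read C–Eb–Gb–Bb, which is a half-diminished seventh chord on C.
With the root (C) in the bass, the chord is in root position (figured bass 7).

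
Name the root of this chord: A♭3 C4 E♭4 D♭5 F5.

Reordering Ab, C, Eb, Db, F into stacked thirds gives Db–F–Ab–C–Eb; the bottom of that stack, Db, is the root.

Db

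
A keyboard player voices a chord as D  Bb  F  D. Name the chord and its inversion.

The distinct note names are D, Bb, F. Stacked in thirds they read Bb–D–F, which is a major triad on Bb.
The lowest note is D, the third of the chord, so this is first inversion (figured bass 6).

Bb major, first inversion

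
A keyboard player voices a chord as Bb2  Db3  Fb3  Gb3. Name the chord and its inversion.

Gb dominant seventh, first inversion

The distinct note names are Bb, Db, Fb, Gb. Stacked in thirds they read Gb–Bb–Db–Fb, which is a dominant seventh chord on Gb.
Bb is the third of Gb dominant seventh; third in the bass means first inversion (figured bass 6/5).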